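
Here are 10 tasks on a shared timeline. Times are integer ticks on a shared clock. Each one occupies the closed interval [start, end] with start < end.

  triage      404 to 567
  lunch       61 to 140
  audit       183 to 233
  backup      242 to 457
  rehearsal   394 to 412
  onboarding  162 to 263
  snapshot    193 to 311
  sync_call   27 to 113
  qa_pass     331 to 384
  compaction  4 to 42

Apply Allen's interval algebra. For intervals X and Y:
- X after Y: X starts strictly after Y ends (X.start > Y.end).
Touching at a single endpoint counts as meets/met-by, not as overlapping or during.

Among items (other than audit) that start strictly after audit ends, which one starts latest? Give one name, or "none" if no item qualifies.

triage

Target audit = [183, 233].
backup [242, 457] → after → candidate.
compaction [4, 42] → before → excluded.
lunch [61, 140] → before → excluded.
onboarding [162, 263] → contains → excluded.
qa_pass [331, 384] → after → candidate.
rehearsal [394, 412] → after → candidate.
snapshot [193, 311] → overlapped-by → excluded.
sync_call [27, 113] → before → excluded.
triage [404, 567] → after → candidate.
Among candidates, latest start is 404 → triage.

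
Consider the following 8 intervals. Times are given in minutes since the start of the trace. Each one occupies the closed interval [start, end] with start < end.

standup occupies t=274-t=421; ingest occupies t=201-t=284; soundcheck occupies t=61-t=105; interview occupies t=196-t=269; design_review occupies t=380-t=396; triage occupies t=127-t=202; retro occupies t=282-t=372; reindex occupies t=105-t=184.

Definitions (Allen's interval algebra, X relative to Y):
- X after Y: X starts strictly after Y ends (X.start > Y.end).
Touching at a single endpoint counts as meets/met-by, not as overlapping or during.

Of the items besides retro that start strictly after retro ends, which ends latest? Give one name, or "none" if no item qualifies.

Target retro = [t=282, t=372].
design_review [t=380, t=396] → after → candidate.
ingest [t=201, t=284] → overlaps → excluded.
interview [t=196, t=269] → before → excluded.
reindex [t=105, t=184] → before → excluded.
soundcheck [t=61, t=105] → before → excluded.
standup [t=274, t=421] → contains → excluded.
triage [t=127, t=202] → before → excluded.
Among candidates, latest end is t=396 → design_review.

design_review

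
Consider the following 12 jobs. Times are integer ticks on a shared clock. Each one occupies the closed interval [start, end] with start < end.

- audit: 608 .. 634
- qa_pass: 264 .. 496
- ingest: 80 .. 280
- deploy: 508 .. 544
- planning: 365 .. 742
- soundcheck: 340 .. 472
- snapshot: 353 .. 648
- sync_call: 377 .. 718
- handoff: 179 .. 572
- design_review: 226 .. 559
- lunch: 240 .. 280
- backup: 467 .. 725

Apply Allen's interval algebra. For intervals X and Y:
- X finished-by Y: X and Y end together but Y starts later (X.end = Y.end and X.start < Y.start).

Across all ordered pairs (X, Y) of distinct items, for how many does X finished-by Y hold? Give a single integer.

1

Checking all 132 ordered pairs for relation 'finished-by'; matching pairs in alphabetical order:
(ingest, lunch): ingest finished-by lunch ✓
Count: 1.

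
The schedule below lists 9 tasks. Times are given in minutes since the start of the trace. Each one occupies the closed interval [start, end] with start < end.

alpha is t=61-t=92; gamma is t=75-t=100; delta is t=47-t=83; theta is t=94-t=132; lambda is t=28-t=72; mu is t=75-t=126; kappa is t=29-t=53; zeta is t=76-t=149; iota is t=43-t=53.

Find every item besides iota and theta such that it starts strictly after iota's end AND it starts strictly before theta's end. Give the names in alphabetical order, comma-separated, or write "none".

alpha, gamma, mu, zeta

Conditions: its start is strictly after iota's end (X.start > t=53) AND its start is strictly before theta's end (X.start < t=132).
alpha: start t=61 > t=53? ✓; start t=61 < t=132? ✓ → yes.
delta: start t=47 > t=53? ✗; start t=47 < t=132? ✓ → no.
gamma: start t=75 > t=53? ✓; start t=75 < t=132? ✓ → yes.
kappa: start t=29 > t=53? ✗; start t=29 < t=132? ✓ → no.
lambda: start t=28 > t=53? ✗; start t=28 < t=132? ✓ → no.
mu: start t=75 > t=53? ✓; start t=75 < t=132? ✓ → yes.
zeta: start t=76 > t=53? ✓; start t=76 < t=132? ✓ → yes.
Result: alpha, gamma, mu, zeta.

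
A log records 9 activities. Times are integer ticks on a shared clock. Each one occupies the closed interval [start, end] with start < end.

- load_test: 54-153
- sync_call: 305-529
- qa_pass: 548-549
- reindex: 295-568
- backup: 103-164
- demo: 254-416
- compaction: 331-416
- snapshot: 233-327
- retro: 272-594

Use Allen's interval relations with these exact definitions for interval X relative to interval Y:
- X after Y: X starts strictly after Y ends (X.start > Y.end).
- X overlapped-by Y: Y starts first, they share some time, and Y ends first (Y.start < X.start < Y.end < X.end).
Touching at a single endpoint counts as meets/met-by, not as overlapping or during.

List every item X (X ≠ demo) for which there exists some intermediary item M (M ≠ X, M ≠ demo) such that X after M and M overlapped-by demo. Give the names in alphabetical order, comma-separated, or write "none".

qa_pass

Target demo = [254, 416].
Intermediaries M with M overlapped-by demo: reindex, retro, sync_call.
Via reindex — items with X after reindex: none.
Via retro — items with X after retro: none.
Via sync_call — items with X after sync_call: qa_pass.
Union: qa_pass.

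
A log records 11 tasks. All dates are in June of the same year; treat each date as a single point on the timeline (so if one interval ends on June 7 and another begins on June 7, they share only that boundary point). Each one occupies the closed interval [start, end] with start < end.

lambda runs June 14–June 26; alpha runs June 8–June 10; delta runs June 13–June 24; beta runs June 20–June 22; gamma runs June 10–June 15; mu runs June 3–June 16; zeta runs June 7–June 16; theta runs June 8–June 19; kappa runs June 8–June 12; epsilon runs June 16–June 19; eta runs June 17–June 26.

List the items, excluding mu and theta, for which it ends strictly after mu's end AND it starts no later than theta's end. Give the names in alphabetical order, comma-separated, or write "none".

Conditions: its end is strictly after mu's end (X.end > June 16) AND its start is no later than theta's end (X.start <= June 19).
alpha: end June 10 > June 16? ✗; start June 8 <= June 19? ✓ → no.
beta: end June 22 > June 16? ✓; start June 20 <= June 19? ✗ → no.
delta: end June 24 > June 16? ✓; start June 13 <= June 19? ✓ → yes.
epsilon: end June 19 > June 16? ✓; start June 16 <= June 19? ✓ → yes.
eta: end June 26 > June 16? ✓; start June 17 <= June 19? ✓ → yes.
gamma: end June 15 > June 16? ✗; start June 10 <= June 19? ✓ → no.
kappa: end June 12 > June 16? ✗; start June 8 <= June 19? ✓ → no.
lambda: end June 26 > June 16? ✓; start June 14 <= June 19? ✓ → yes.
zeta: end June 16 > June 16? ✗; start June 7 <= June 19? ✓ → no.
Result: delta, epsilon, eta, lambda.

delta, epsilon, eta, lambda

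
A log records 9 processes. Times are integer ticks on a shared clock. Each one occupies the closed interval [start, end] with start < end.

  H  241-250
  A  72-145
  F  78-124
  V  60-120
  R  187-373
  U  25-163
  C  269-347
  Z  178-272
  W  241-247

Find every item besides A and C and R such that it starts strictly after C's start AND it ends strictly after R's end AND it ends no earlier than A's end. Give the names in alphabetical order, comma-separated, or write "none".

Conditions: its start is strictly after C's start (X.start > 269) AND its end is strictly after R's end (X.end > 373) AND its end is no earlier than A's end (X.end >= 145).
F: start 78 > 269? ✗; end 124 > 373? ✗; end 124 >= 145? ✗ → no.
H: start 241 > 269? ✗; end 250 > 373? ✗; end 250 >= 145? ✓ → no.
U: start 25 > 269? ✗; end 163 > 373? ✗; end 163 >= 145? ✓ → no.
V: start 60 > 269? ✗; end 120 > 373? ✗; end 120 >= 145? ✗ → no.
W: start 241 > 269? ✗; end 247 > 373? ✗; end 247 >= 145? ✓ → no.
Z: start 178 > 269? ✗; end 272 > 373? ✗; end 272 >= 145? ✓ → no.
Result: none.

none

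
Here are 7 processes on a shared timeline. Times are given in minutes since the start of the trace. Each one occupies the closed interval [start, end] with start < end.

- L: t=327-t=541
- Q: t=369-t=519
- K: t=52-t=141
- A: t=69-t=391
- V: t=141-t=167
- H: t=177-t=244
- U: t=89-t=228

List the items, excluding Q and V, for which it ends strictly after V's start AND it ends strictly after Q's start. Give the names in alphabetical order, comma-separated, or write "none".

A, L

Conditions: its end is strictly after V's start (X.end > t=141) AND its end is strictly after Q's start (X.end > t=369).
A: end t=391 > t=141? ✓; end t=391 > t=369? ✓ → yes.
H: end t=244 > t=141? ✓; end t=244 > t=369? ✗ → no.
K: end t=141 > t=141? ✗; end t=141 > t=369? ✗ → no.
L: end t=541 > t=141? ✓; end t=541 > t=369? ✓ → yes.
U: end t=228 > t=141? ✓; end t=228 > t=369? ✗ → no.
Result: A, L.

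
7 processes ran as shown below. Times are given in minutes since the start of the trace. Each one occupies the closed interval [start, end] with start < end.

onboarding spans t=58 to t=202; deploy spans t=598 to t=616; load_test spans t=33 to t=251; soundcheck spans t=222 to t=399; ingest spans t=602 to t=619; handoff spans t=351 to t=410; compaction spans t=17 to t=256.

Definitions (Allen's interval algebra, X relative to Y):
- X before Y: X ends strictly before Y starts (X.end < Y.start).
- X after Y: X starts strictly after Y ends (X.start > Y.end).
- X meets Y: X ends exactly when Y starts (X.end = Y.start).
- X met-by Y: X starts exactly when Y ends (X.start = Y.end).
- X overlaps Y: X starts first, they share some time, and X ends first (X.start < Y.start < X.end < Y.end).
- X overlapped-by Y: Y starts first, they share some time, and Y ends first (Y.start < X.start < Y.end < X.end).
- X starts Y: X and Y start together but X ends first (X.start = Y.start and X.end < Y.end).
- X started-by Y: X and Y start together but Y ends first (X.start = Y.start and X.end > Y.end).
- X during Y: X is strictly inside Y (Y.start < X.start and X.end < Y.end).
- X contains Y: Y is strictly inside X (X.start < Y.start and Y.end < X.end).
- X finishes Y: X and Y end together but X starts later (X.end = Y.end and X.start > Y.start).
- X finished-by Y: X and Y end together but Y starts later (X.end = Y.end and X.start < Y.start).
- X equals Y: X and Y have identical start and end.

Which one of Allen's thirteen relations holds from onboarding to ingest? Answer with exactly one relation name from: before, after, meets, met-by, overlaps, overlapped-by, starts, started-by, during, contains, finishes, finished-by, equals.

onboarding = [t=58, t=202]; ingest = [t=602, t=619].
Compare endpoints: onboarding.start < ingest.start, onboarding.start < ingest.end, onboarding.end < ingest.start, onboarding.end < ingest.end.
That pattern is 'before'.

before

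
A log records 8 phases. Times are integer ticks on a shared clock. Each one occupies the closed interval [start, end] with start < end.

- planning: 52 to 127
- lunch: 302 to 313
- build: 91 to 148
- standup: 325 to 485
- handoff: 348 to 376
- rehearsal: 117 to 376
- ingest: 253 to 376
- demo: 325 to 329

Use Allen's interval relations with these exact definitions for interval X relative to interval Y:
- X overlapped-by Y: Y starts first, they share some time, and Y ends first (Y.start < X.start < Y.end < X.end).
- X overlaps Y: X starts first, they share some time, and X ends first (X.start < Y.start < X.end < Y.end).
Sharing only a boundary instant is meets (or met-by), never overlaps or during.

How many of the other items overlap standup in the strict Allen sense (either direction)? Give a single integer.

Target standup = [325, 485].
build [91, 148] → before → no.
demo [325, 329] → starts → no.
handoff [348, 376] → during → no.
ingest [253, 376] → overlaps → counts.
lunch [302, 313] → before → no.
planning [52, 127] → before → no.
rehearsal [117, 376] → overlaps → counts.
Total: 2.

2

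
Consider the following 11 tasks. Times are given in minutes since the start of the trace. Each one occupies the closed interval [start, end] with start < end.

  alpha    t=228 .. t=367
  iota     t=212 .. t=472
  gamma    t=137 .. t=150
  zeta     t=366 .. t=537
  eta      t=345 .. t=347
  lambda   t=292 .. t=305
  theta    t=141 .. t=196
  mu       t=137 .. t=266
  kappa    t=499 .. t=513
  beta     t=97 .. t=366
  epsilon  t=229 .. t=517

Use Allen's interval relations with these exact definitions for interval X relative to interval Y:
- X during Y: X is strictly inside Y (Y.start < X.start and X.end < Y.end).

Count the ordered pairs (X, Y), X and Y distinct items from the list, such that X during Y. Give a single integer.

Checking all 110 ordered pairs for relation 'during'; matching pairs in alphabetical order:
(alpha, iota): alpha during iota ✓
(eta, alpha): eta during alpha ✓
(eta, beta): eta during beta ✓
(eta, epsilon): eta during epsilon ✓
(eta, iota): eta during iota ✓
(gamma, beta): gamma during beta ✓
(kappa, epsilon): kappa during epsilon ✓
(kappa, zeta): kappa during zeta ✓
(lambda, alpha): lambda during alpha ✓
(lambda, beta): lambda during beta ✓
(lambda, epsilon): lambda during epsilon ✓
(lambda, iota): lambda during iota ✓
(mu, beta): mu during beta ✓
(theta, beta): theta during beta ✓
(theta, mu): theta during mu ✓
Count: 15.

15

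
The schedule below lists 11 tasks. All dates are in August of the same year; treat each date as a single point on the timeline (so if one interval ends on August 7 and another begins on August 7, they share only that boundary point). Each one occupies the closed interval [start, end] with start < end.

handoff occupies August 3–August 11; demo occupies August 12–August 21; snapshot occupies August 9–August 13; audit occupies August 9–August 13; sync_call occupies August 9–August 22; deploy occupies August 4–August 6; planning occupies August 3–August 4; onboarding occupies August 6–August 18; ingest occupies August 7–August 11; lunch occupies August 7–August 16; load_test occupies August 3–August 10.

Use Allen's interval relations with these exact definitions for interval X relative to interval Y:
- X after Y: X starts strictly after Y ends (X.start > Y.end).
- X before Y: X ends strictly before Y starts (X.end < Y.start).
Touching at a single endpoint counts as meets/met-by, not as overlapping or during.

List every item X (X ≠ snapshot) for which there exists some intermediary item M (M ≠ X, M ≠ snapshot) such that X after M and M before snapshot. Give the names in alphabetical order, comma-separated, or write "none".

Target snapshot = [August 9, August 13].
Intermediaries M with M before snapshot: deploy, planning.
Via deploy — items with X after deploy: audit, demo, ingest, lunch, sync_call.
Via planning — items with X after planning: audit, demo, ingest, lunch, onboarding, sync_call.
Union: audit, demo, ingest, lunch, onboarding, sync_call.

audit, demo, ingest, lunch, onboarding, sync_call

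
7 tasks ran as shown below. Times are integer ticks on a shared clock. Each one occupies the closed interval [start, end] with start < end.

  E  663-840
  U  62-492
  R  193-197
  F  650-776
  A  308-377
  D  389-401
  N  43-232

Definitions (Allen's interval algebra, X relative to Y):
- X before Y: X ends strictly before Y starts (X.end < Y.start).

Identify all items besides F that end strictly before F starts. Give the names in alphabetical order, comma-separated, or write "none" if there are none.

A, D, N, R, U

Target F = [650, 776].
A [308, 377] → before → yes.
D [389, 401] → before → yes.
E [663, 840] → overlapped-by → no.
N [43, 232] → before → yes.
R [193, 197] → before → yes.
U [62, 492] → before → yes.
Result: A, D, N, R, U.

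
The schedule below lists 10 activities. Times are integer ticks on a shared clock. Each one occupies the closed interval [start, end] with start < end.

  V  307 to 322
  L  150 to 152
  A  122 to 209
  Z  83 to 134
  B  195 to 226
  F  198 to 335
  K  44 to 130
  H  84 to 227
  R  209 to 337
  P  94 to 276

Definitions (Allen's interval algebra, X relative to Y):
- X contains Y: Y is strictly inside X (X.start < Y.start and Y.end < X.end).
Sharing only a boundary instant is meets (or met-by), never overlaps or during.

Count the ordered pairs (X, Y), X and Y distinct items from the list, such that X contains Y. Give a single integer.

Checking all 90 ordered pairs for relation 'contains'; matching pairs in alphabetical order:
(A, L): A contains L ✓
(F, V): F contains V ✓
(H, A): H contains A ✓
(H, B): H contains B ✓
(H, L): H contains L ✓
(P, A): P contains A ✓
(P, B): P contains B ✓
(P, L): P contains L ✓
(R, V): R contains V ✓
Count: 9.

9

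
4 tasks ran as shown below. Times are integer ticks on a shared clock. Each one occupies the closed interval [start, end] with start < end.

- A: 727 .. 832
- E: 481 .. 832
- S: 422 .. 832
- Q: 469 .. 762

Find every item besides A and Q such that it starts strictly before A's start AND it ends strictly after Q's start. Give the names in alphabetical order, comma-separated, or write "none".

Conditions: its start is strictly before A's start (X.start < 727) AND its end is strictly after Q's start (X.end > 469).
E: start 481 < 727? ✓; end 832 > 469? ✓ → yes.
S: start 422 < 727? ✓; end 832 > 469? ✓ → yes.
Result: E, S.

E, S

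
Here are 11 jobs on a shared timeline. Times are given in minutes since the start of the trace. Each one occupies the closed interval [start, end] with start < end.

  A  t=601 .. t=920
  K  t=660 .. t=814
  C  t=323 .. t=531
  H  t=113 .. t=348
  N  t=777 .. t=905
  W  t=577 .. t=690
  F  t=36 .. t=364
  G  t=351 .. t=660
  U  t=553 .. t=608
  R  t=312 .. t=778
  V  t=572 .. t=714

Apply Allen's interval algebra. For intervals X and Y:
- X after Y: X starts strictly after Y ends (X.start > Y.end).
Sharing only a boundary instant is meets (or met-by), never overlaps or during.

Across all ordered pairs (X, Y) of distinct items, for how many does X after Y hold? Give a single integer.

Checking all 110 ordered pairs for relation 'after'; matching pairs in alphabetical order:
(A, C): A after C ✓
(A, F): A after F ✓
(A, H): A after H ✓
(G, H): G after H ✓
(K, C): K after C ✓
(K, F): K after F ✓
(K, H): K after H ✓
(K, U): K after U ✓
(N, C): N after C ✓
(N, F): N after F ✓
(N, G): N after G ✓
(N, H): N after H ✓
(N, U): N after U ✓
(N, V): N after V ✓
(N, W): N after W ✓
(U, C): U after C ✓
(U, F): U after F ✓
(U, H): U after H ✓
(V, C): V after C ✓
(V, F): V after F ✓
(V, H): V after H ✓
(W, C): W after C ✓
(W, F): W after F ✓
(W, H): W after H ✓
Count: 24.

24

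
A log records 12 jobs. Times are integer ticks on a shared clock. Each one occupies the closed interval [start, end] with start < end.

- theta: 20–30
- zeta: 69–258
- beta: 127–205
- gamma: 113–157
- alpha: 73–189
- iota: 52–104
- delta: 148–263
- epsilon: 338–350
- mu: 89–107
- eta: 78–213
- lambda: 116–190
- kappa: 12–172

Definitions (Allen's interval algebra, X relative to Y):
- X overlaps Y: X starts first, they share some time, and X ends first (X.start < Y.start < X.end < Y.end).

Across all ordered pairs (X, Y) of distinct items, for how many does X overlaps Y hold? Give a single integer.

Checking all 132 ordered pairs for relation 'overlaps'; matching pairs in alphabetical order:
(alpha, beta): alpha overlaps beta ✓
(alpha, delta): alpha overlaps delta ✓
(alpha, eta): alpha overlaps eta ✓
(alpha, lambda): alpha overlaps lambda ✓
(beta, delta): beta overlaps delta ✓
(eta, delta): eta overlaps delta ✓
(gamma, beta): gamma overlaps beta ✓
(gamma, delta): gamma overlaps delta ✓
(gamma, lambda): gamma overlaps lambda ✓
(iota, alpha): iota overlaps alpha ✓
(iota, eta): iota overlaps eta ✓
(iota, mu): iota overlaps mu ✓
(iota, zeta): iota overlaps zeta ✓
(kappa, alpha): kappa overlaps alpha ✓
(kappa, beta): kappa overlaps beta ✓
(kappa, delta): kappa overlaps delta ✓
(kappa, eta): kappa overlaps eta ✓
(kappa, lambda): kappa overlaps lambda ✓
(kappa, zeta): kappa overlaps zeta ✓
(lambda, beta): lambda overlaps beta ✓
(lambda, delta): lambda overlaps delta ✓
(zeta, delta): zeta overlaps delta ✓
Count: 22.

22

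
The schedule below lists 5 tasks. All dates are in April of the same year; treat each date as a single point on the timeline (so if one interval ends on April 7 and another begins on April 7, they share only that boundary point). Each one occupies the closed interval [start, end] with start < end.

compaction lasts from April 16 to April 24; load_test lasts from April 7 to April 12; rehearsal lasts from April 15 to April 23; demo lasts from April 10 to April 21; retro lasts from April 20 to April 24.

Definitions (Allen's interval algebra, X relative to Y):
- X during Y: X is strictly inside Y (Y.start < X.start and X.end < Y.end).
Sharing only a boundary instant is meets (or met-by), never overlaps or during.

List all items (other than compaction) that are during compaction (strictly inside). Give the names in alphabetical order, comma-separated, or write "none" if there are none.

Target compaction = [April 16, April 24].
demo [April 10, April 21] → overlaps → no.
load_test [April 7, April 12] → before → no.
rehearsal [April 15, April 23] → overlaps → no.
retro [April 20, April 24] → finishes → no.
Result: none.

none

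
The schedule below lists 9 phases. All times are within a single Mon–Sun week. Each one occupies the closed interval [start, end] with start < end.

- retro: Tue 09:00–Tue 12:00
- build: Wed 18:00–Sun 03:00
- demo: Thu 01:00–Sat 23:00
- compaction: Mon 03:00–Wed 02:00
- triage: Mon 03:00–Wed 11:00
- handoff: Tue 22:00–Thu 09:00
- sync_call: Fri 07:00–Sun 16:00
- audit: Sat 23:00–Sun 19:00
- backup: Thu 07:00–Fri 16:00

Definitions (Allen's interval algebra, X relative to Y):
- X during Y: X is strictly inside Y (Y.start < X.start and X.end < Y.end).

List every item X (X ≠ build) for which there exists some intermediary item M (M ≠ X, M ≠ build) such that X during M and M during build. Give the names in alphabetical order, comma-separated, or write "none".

Target build = [Wed 18:00, Sun 03:00].
Intermediaries M with M during build: backup, demo.
Via backup — items with X during backup: none.
Via demo — items with X during demo: backup.
Union: backup.

backup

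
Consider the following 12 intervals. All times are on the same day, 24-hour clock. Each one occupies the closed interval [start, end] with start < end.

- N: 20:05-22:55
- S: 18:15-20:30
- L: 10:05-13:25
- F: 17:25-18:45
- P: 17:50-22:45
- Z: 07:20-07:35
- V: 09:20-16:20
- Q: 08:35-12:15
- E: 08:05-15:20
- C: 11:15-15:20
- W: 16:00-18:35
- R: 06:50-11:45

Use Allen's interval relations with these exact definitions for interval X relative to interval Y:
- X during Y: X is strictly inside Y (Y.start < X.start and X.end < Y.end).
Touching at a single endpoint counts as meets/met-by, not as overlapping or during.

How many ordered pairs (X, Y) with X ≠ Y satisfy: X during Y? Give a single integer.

6

Checking all 132 ordered pairs for relation 'during'; matching pairs in alphabetical order:
(C, V): C during V ✓
(L, E): L during E ✓
(L, V): L during V ✓
(Q, E): Q during E ✓
(S, P): S during P ✓
(Z, R): Z during R ✓
Count: 6.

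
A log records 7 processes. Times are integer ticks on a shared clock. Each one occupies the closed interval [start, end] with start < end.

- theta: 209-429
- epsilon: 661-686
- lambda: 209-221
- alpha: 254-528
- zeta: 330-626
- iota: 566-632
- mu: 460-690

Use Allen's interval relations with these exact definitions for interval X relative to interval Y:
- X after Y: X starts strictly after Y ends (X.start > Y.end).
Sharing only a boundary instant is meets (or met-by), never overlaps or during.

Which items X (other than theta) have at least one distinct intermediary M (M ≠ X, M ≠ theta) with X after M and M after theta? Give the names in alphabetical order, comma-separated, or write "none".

Target theta = [209, 429].
Intermediaries M with M after theta: epsilon, iota, mu.
Via epsilon — items with X after epsilon: none.
Via iota — items with X after iota: epsilon.
Via mu — items with X after mu: none.
Union: epsilon.

epsilon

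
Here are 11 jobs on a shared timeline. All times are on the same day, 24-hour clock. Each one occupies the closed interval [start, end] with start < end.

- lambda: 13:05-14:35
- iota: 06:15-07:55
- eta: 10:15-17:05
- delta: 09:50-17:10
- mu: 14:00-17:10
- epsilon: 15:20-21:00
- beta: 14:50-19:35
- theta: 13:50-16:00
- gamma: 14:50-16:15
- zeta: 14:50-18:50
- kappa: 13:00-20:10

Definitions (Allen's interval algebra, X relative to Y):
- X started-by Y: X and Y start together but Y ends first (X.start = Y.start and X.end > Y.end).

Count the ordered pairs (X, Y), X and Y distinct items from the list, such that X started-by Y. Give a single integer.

3

Checking all 110 ordered pairs for relation 'started-by'; matching pairs in alphabetical order:
(beta, gamma): beta started-by gamma ✓
(beta, zeta): beta started-by zeta ✓
(zeta, gamma): zeta started-by gamma ✓
Count: 3.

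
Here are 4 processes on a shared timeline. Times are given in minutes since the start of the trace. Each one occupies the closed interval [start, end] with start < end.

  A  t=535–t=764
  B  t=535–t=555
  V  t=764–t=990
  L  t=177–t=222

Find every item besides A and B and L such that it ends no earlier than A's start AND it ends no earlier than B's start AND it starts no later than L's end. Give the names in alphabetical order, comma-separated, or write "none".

Conditions: its end is no earlier than A's start (X.end >= t=535) AND its end is no earlier than B's start (X.end >= t=535) AND its start is no later than L's end (X.start <= t=222).
V: end t=990 >= t=535? ✓; end t=990 >= t=535? ✓; start t=764 <= t=222? ✗ → no.
Result: none.

none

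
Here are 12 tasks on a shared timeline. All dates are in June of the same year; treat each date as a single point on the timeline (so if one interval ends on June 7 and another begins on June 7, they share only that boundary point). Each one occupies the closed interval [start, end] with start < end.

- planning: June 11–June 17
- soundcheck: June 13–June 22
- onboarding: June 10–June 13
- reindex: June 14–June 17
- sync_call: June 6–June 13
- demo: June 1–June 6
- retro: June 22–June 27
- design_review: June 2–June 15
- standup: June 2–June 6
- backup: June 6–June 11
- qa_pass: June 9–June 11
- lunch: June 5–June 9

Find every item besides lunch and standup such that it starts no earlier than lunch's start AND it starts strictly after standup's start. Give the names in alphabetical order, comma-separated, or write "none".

Conditions: its start is no earlier than lunch's start (X.start >= June 5) AND its start is strictly after standup's start (X.start > June 2).
backup: start June 6 >= June 5? ✓; start June 6 > June 2? ✓ → yes.
demo: start June 1 >= June 5? ✗; start June 1 > June 2? ✗ → no.
design_review: start June 2 >= June 5? ✗; start June 2 > June 2? ✗ → no.
onboarding: start June 10 >= June 5? ✓; start June 10 > June 2? ✓ → yes.
planning: start June 11 >= June 5? ✓; start June 11 > June 2? ✓ → yes.
qa_pass: start June 9 >= June 5? ✓; start June 9 > June 2? ✓ → yes.
reindex: start June 14 >= June 5? ✓; start June 14 > June 2? ✓ → yes.
retro: start June 22 >= June 5? ✓; start June 22 > June 2? ✓ → yes.
soundcheck: start June 13 >= June 5? ✓; start June 13 > June 2? ✓ → yes.
sync_call: start June 6 >= June 5? ✓; start June 6 > June 2? ✓ → yes.
Result: backup, onboarding, planning, qa_pass, reindex, retro, soundcheck, sync_call.

backup, onboarding, planning, qa_pass, reindex, retro, soundcheck, sync_call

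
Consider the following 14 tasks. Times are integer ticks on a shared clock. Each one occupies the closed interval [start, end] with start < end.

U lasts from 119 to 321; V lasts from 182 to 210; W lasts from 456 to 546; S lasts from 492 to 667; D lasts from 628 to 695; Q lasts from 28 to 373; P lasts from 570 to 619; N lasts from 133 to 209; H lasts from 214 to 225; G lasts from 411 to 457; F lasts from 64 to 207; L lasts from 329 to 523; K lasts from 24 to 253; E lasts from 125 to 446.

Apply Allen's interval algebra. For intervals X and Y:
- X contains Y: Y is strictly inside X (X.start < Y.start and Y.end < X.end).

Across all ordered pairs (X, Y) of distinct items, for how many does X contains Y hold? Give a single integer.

17

Checking all 182 ordered pairs for relation 'contains'; matching pairs in alphabetical order:
(E, H): E contains H ✓
(E, N): E contains N ✓
(E, V): E contains V ✓
(K, F): K contains F ✓
(K, H): K contains H ✓
(K, N): K contains N ✓
(K, V): K contains V ✓
(L, G): L contains G ✓
(Q, F): Q contains F ✓
(Q, H): Q contains H ✓
(Q, N): Q contains N ✓
(Q, U): Q contains U ✓
(Q, V): Q contains V ✓
(S, P): S contains P ✓
(U, H): U contains H ✓
(U, N): U contains N ✓
(U, V): U contains V ✓
Count: 17.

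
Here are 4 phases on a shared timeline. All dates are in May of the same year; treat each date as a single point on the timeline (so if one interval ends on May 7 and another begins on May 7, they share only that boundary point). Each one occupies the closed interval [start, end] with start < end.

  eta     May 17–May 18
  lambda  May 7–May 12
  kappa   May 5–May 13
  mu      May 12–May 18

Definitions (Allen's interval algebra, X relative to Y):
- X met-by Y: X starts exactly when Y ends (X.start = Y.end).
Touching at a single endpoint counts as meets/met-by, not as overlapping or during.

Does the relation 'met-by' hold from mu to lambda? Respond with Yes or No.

Yes

mu = [May 12, May 18], lambda = [May 7, May 12].
Actual relation of mu to lambda: met-by.
Asked whether 'met-by' holds → Yes.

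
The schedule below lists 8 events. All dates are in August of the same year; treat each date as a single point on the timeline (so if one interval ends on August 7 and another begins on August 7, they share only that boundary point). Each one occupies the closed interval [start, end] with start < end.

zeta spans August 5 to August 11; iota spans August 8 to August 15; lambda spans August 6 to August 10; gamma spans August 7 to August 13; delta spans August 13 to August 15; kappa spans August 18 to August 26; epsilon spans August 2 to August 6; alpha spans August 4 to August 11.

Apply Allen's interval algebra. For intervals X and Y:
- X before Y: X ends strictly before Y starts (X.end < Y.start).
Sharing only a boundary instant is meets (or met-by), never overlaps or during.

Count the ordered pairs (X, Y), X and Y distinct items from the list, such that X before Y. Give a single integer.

Checking all 56 ordered pairs for relation 'before'; matching pairs in alphabetical order:
(alpha, delta): alpha before delta ✓
(alpha, kappa): alpha before kappa ✓
(delta, kappa): delta before kappa ✓
(epsilon, delta): epsilon before delta ✓
(epsilon, gamma): epsilon before gamma ✓
(epsilon, iota): epsilon before iota ✓
(epsilon, kappa): epsilon before kappa ✓
(gamma, kappa): gamma before kappa ✓
(iota, kappa): iota before kappa ✓
(lambda, delta): lambda before delta ✓
(lambda, kappa): lambda before kappa ✓
(zeta, delta): zeta before delta ✓
(zeta, kappa): zeta before kappa ✓
Count: 13.

13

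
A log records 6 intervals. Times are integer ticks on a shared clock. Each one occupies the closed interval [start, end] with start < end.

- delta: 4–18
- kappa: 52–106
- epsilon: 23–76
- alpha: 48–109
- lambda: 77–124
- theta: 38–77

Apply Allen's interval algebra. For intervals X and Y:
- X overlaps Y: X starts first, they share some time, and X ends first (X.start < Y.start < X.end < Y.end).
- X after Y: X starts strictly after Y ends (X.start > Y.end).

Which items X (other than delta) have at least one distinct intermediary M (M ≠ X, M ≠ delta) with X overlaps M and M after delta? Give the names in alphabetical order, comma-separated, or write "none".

Target delta = [4, 18].
Intermediaries M with M after delta: alpha, epsilon, kappa, lambda, theta.
Via alpha — items with X overlaps alpha: epsilon, theta.
Via epsilon — items with X overlaps epsilon: none.
Via kappa — items with X overlaps kappa: epsilon, theta.
Via lambda — items with X overlaps lambda: alpha, kappa.
Via theta — items with X overlaps theta: epsilon.
Union: alpha, epsilon, kappa, theta.

alpha, epsilon, kappa, theta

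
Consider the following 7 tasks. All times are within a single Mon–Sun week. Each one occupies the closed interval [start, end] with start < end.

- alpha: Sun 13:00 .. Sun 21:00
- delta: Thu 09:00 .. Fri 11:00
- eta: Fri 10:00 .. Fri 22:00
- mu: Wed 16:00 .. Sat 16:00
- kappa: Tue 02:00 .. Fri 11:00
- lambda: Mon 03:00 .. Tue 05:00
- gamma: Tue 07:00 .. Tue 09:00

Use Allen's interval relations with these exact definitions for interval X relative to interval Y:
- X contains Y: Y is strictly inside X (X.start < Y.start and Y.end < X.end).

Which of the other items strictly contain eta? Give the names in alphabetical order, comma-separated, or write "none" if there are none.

mu

Target eta = [Fri 10:00, Fri 22:00].
alpha [Sun 13:00, Sun 21:00] → after → no.
delta [Thu 09:00, Fri 11:00] → overlaps → no.
gamma [Tue 07:00, Tue 09:00] → before → no.
kappa [Tue 02:00, Fri 11:00] → overlaps → no.
lambda [Mon 03:00, Tue 05:00] → before → no.
mu [Wed 16:00, Sat 16:00] → contains → yes.
Result: mu.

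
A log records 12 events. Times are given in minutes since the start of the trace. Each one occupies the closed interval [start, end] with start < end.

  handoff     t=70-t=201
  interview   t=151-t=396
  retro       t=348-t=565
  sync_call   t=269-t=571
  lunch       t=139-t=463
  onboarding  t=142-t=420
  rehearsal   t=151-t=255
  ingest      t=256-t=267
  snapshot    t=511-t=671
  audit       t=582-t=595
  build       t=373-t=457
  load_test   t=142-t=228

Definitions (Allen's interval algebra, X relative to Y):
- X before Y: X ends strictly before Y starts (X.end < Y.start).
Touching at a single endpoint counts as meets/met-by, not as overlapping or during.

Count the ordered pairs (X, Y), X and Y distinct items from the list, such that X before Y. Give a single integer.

Checking all 132 ordered pairs for relation 'before'; matching pairs in alphabetical order:
(build, audit): build before audit ✓
(build, snapshot): build before snapshot ✓
(handoff, audit): handoff before audit ✓
(handoff, build): handoff before build ✓
(handoff, ingest): handoff before ingest ✓
(handoff, retro): handoff before retro ✓
(handoff, snapshot): handoff before snapshot ✓
(handoff, sync_call): handoff before sync_call ✓
(ingest, audit): ingest before audit ✓
(ingest, build): ingest before build ✓
(ingest, retro): ingest before retro ✓
(ingest, snapshot): ingest before snapshot ✓
(ingest, sync_call): ingest before sync_call ✓
(interview, audit): interview before audit ✓
(interview, snapshot): interview before snapshot ✓
(load_test, audit): load_test before audit ✓
(load_test, build): load_test before build ✓
(load_test, ingest): load_test before ingest ✓
(load_test, retro): load_test before retro ✓
(load_test, snapshot): load_test before snapshot ✓
(load_test, sync_call): load_test before sync_call ✓
(lunch, audit): lunch before audit ✓
(lunch, snapshot): lunch before snapshot ✓
(onboarding, audit): onboarding before audit ✓
... plus 9 further pairs not listed.
Count: 33.

33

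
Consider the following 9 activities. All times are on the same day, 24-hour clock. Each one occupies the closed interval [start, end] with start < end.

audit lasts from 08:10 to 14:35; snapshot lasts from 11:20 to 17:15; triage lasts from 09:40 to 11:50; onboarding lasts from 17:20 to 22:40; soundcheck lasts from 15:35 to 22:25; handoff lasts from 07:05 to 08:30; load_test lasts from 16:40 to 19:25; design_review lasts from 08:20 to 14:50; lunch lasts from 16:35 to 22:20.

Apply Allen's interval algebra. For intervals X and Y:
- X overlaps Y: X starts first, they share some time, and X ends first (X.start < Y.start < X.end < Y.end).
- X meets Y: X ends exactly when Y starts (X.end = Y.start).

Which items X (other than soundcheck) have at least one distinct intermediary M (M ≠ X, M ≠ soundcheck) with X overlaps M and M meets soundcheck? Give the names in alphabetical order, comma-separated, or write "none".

none

Target soundcheck = [15:35, 22:25].
Intermediaries M with M meets soundcheck: none.
Union: none.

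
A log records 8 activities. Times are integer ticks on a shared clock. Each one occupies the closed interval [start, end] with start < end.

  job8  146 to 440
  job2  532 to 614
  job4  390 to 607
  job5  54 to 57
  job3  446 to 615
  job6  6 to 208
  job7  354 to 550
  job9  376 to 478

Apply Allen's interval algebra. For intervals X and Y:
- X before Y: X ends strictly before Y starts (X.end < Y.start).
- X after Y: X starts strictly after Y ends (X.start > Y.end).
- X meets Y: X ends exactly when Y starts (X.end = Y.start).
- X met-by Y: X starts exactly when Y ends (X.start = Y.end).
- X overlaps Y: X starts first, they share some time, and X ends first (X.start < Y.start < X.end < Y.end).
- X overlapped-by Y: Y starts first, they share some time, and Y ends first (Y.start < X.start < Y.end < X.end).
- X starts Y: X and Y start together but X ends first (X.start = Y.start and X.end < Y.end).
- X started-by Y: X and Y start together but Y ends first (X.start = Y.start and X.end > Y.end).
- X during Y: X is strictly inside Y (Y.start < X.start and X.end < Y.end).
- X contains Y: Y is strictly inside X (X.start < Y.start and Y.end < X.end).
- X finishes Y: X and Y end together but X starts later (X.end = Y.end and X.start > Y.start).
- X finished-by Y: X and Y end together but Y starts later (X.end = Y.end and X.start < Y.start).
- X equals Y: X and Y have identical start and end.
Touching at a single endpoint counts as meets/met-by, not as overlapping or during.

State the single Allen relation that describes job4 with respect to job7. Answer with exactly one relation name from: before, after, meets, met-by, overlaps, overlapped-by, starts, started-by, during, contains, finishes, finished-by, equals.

job4 = [390, 607]; job7 = [354, 550].
Compare endpoints: job4.start > job7.start, job4.start < job7.end, job4.end > job7.start, job4.end > job7.end.
That pattern is 'overlapped-by'.

overlapped-by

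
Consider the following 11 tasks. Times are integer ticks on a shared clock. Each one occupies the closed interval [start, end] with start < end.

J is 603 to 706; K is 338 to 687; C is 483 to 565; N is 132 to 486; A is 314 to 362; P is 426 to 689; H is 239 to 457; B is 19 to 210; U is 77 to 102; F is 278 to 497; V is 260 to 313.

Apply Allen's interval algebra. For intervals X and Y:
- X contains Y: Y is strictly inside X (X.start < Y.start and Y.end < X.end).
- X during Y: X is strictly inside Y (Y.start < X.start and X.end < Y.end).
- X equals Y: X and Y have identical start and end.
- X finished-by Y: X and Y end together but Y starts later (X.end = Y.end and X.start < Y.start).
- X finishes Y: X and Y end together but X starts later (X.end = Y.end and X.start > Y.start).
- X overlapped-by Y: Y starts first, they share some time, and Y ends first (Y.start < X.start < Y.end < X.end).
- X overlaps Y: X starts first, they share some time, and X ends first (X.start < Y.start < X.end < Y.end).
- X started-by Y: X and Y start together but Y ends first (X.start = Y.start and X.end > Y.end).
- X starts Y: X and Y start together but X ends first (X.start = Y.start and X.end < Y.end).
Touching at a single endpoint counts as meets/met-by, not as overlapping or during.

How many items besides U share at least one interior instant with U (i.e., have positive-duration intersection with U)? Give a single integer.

Target U = [77, 102].
A [314, 362] → after → no.
B [19, 210] → contains → counts.
C [483, 565] → after → no.
F [278, 497] → after → no.
H [239, 457] → after → no.
J [603, 706] → after → no.
K [338, 687] → after → no.
N [132, 486] → after → no.
P [426, 689] → after → no.
V [260, 313] → after → no.
Total: 1.

1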